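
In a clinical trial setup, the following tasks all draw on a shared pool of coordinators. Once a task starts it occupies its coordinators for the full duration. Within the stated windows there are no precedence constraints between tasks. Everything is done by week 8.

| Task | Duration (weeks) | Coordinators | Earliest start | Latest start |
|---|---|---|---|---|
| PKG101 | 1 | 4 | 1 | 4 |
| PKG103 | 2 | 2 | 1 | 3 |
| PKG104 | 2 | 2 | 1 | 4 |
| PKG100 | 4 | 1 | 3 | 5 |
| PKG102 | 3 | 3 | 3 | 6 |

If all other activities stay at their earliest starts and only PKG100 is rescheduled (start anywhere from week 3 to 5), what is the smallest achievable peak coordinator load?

8

PKG100@3: w1:8  w2:4  w3:4  w4:4  w5:4  w6:1  w7:0  w8:0 → peak 8
PKG100@4: w1:8  w2:4  w3:3  w4:4  w5:4  w6:1  w7:1  w8:0 → peak 8
PKG100@5: w1:8  w2:4  w3:3  w4:3  w5:4  w6:1  w7:1  w8:1 → peak 8
Best is PKG100@3, peak 8.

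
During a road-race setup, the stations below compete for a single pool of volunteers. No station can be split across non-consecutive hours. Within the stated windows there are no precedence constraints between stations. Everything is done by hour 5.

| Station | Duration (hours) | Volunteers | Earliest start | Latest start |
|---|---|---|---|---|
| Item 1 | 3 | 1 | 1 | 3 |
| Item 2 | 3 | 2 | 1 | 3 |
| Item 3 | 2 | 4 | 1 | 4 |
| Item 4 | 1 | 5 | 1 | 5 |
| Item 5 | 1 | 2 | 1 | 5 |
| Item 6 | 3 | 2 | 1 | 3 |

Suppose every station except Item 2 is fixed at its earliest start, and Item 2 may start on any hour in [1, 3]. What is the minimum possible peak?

Item 2@1: h1:16  h2:9  h3:5  h4:0  h5:0 → peak 16
Item 2@2: h1:14  h2:9  h3:5  h4:2  h5:0 → peak 14
Item 2@3: h1:14  h2:7  h3:5  h4:2  h5:2 → peak 14
Best is Item 2@2, peak 14.

14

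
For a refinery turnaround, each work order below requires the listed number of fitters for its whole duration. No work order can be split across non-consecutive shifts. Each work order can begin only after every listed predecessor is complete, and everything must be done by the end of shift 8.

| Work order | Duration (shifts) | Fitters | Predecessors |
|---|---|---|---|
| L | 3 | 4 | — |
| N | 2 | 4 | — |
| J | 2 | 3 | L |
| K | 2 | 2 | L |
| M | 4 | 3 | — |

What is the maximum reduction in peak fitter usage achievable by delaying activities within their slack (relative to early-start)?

4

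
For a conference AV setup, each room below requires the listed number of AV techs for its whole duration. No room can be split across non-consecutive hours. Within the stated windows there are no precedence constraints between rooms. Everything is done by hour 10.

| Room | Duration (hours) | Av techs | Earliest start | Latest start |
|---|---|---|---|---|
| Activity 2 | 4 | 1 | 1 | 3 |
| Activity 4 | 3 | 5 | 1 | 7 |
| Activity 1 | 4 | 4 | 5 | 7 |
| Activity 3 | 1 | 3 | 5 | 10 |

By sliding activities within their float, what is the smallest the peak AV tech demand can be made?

6

Early-start (Activity 2@1, Activity 4@1, Activity 1@5, Activity 3@5) gives peak 7: h1:6  h2:6  h3:6  h4:1  h5:7  h6:4  h7:4  h8:4  h9:0  h10:0.
Shift Activity 3→9.
Schedule Activity 2@1, Activity 4@1, Activity 1@5, Activity 3@9: h1:6  h2:6  h3:6  h4:1  h5:4  h6:4  h7:4  h8:4  h9:3  h10:0 — peak 6.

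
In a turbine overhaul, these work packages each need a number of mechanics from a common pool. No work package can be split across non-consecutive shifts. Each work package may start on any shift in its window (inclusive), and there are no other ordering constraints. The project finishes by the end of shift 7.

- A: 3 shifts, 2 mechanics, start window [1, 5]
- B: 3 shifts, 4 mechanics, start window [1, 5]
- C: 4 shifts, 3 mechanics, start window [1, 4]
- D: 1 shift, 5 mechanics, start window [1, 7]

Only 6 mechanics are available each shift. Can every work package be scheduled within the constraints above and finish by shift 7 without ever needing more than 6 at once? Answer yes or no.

no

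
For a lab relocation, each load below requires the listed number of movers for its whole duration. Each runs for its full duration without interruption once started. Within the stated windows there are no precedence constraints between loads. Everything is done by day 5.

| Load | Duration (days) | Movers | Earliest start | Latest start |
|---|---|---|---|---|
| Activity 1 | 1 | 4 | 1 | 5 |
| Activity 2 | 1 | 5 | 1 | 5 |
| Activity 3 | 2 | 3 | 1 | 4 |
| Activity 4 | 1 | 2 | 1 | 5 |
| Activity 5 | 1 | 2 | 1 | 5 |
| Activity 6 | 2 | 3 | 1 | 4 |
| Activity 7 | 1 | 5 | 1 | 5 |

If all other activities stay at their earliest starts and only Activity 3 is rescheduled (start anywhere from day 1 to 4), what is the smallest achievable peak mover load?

21

Activity 3@1: d1:24  d2:6  d3:0  d4:0  d5:0 → peak 24
Activity 3@2: d1:21  d2:6  d3:3  d4:0  d5:0 → peak 21
Activity 3@3: d1:21  d2:3  d3:3  d4:3  d5:0 → peak 21
Activity 3@4: d1:21  d2:3  d3:0  d4:3  d5:3 → peak 21
Best is Activity 3@2, peak 21.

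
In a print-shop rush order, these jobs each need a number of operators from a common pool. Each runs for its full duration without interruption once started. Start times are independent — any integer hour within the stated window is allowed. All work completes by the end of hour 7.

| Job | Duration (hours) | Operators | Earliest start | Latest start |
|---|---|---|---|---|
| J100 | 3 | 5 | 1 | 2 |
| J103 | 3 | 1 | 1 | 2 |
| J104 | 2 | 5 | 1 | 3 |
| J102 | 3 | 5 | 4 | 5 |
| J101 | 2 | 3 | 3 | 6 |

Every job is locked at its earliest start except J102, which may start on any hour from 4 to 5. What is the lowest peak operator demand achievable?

11

J102@4: h1:11  h2:11  h3:9  h4:8  h5:5  h6:5  h7:0 → peak 11
J102@5: h1:11  h2:11  h3:9  h4:3  h5:5  h6:5  h7:5 → peak 11
Best is J102@4, peak 11.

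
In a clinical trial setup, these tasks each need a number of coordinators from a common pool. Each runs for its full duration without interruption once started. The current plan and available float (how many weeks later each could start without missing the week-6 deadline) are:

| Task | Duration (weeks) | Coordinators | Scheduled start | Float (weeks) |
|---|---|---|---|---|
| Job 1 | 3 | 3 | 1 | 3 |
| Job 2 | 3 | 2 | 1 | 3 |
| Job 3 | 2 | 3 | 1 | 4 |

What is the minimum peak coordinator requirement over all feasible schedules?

Early-start (Job 1@1, Job 2@1, Job 3@1) gives peak 8: w1:8  w2:8  w3:5  w4:0  w5:0  w6:0.
Shift Job 3→4.
Schedule Job 1@1, Job 2@1, Job 3@4: w1:5  w2:5  w3:5  w4:3  w5:3  w6:0 — peak 5.

5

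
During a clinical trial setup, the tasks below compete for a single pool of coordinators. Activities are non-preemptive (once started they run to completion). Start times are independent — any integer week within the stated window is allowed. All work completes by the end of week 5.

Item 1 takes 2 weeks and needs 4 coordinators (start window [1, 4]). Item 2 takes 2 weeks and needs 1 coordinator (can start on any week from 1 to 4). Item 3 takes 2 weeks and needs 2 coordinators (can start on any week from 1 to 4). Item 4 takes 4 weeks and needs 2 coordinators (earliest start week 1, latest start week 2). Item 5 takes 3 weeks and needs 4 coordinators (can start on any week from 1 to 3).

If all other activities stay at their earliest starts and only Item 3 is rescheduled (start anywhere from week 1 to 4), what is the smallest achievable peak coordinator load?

11

Item 3@1: w1:13  w2:13  w3:6  w4:2  w5:0 → peak 13
Item 3@2: w1:11  w2:13  w3:8  w4:2  w5:0 → peak 13
Item 3@3: w1:11  w2:11  w3:8  w4:4  w5:0 → peak 11
Item 3@4: w1:11  w2:11  w3:6  w4:4  w5:2 → peak 11
Best is Item 3@3, peak 11.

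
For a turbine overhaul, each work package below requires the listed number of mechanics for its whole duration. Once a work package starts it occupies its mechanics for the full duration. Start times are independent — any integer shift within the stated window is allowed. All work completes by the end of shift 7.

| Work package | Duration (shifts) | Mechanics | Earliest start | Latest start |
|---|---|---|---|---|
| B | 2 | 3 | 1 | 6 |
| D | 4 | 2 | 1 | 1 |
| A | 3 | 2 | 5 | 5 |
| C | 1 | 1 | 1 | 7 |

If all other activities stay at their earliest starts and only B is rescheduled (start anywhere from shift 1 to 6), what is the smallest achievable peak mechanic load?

B@1: s1:6  s2:5  s3:2  s4:2  s5:2  s6:2  s7:2 → peak 6
B@2: s1:3  s2:5  s3:5  s4:2  s5:2  s6:2  s7:2 → peak 5
B@3: s1:3  s2:2  s3:5  s4:5  s5:2  s6:2  s7:2 → peak 5
B@4: s1:3  s2:2  s3:2  s4:5  s5:5  s6:2  s7:2 → peak 5
B@5: s1:3  s2:2  s3:2  s4:2  s5:5  s6:5  s7:2 → peak 5
B@6: s1:3  s2:2  s3:2  s4:2  s5:2  s6:5  s7:5 → peak 5
Best is B@2, peak 5.

5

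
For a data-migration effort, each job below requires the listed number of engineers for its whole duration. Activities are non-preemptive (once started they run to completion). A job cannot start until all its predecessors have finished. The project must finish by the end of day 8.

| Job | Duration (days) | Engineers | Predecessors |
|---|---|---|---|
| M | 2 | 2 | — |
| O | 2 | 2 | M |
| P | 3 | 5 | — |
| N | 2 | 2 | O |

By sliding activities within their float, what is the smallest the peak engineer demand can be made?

Schedule M@1, O@3, P@1, N@5: d1:7  d2:7  d3:7  d4:2  d5:2  d6:2  d7:0  d8:0 — peak 7.

7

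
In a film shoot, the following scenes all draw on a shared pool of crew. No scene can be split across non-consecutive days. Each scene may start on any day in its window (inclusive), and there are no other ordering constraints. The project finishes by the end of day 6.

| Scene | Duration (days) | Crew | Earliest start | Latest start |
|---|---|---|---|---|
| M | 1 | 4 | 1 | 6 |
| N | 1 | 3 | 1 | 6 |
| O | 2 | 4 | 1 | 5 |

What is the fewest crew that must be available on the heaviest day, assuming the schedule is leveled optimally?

4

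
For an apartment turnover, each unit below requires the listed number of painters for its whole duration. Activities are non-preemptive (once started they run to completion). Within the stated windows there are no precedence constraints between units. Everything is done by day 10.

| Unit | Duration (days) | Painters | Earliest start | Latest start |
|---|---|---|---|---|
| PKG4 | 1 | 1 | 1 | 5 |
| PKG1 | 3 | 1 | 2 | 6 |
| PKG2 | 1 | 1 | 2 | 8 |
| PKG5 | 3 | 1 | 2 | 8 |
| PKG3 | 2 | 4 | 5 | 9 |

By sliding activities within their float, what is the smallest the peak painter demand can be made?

Schedule PKG4@1, PKG1@2, PKG2@2, PKG5@2, PKG3@5: d1:1  d2:3  d3:2  d4:2  d5:4  d6:4  d7:0  d8:0  d9:0  d10:0 — peak 4.

4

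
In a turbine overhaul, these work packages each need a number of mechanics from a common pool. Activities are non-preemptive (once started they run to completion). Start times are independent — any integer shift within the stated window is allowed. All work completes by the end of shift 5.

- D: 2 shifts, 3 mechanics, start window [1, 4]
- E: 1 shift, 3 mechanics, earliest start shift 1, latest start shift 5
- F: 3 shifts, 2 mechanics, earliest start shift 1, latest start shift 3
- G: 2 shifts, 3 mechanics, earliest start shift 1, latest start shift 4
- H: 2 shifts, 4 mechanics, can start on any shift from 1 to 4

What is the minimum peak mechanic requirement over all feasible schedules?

Early-start (D@1, E@1, F@1, G@1, H@1) gives peak 15: s1:15  s2:12  s3:2  s4:0  s5:0.
Shift F→3, G→2, H→4.
Schedule D@1, E@1, F@3, G@2, H@4: s1:6  s2:6  s3:5  s4:6  s5:6 — peak 6.
Total mechanic-shifts = 29 over 5 shifts ⇒ peak ≥ ⌈29/5⌉ = 6, so 6 is optimal.

6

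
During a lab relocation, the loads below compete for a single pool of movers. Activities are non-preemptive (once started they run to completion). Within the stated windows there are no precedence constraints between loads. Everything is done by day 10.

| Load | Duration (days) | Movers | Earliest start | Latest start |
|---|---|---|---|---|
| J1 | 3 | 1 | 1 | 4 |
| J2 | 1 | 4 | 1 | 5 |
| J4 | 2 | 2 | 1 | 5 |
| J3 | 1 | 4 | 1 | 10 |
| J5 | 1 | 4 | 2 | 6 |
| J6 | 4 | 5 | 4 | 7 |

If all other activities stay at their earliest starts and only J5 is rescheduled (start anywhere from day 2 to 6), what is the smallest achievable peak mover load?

11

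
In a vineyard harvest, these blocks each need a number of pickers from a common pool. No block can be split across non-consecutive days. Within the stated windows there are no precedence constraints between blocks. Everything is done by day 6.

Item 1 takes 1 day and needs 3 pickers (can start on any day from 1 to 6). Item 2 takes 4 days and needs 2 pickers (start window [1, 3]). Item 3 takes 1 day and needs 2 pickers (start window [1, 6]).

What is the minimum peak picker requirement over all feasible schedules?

3

Early-start (Item 1@1, Item 2@1, Item 3@1) gives peak 7: d1:7  d2:2  d3:2  d4:2  d5:0  d6:0.
Shift Item 2→2, Item 3→6.
Schedule Item 1@1, Item 2@2, Item 3@6: d1:3  d2:2  d3:2  d4:2  d5:2  d6:2 — peak 3.
Total picker-days = 13 over 6 days ⇒ peak ≥ ⌈13/6⌉ = 3, so 3 is optimal.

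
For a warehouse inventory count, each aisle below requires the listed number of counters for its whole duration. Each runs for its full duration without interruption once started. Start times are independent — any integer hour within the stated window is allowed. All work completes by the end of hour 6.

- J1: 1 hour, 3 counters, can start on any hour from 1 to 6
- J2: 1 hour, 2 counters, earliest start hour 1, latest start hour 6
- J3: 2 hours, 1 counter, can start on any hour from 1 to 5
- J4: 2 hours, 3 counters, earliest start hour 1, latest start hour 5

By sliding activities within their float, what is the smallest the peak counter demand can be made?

3

Early-start (J1@1, J2@1, J3@1, J4@1) gives peak 9: h1:9  h2:4  h3:0  h4:0  h5:0  h6:0.
Shift J2→2, J3→2, J4→4.
Schedule J1@1, J2@2, J3@2, J4@4: h1:3  h2:3  h3:1  h4:3  h5:3  h6:0 — peak 3.
Total counter-hours = 13 over 6 hours ⇒ peak ≥ ⌈13/6⌉ = 3, so 3 is optimal.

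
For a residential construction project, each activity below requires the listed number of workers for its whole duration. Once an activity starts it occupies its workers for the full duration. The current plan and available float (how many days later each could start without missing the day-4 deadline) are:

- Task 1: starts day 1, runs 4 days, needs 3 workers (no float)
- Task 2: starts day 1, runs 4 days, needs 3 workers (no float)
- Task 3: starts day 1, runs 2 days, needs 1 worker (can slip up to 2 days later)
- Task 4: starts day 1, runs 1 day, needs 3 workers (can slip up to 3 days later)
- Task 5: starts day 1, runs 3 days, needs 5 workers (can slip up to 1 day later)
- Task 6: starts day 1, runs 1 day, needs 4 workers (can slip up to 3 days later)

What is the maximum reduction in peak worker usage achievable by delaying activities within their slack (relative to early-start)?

Early-start peak: d1:19  d2:12  d3:11  d4:6 ⇒ 19.
Leveled (Task 1@1, Task 2@1, Task 3@1, Task 4@4, Task 5@1, Task 6@4): d1:12  d2:12  d3:11  d4:13 ⇒ 13.
Reduction 19 − 13 = 6.

6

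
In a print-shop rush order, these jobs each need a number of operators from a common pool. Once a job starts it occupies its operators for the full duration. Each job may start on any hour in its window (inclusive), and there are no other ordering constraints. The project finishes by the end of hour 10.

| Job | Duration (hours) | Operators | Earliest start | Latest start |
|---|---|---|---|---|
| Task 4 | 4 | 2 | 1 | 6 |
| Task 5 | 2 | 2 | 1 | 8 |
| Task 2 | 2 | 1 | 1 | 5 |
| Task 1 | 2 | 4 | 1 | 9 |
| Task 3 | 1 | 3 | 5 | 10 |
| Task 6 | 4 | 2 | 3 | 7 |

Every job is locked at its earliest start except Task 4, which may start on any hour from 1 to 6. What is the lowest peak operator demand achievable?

Task 4@1: h1:9  h2:9  h3:4  h4:4  h5:5  h6:2  h7:0  h8:0  h9:0  h10:0 → peak 9
Task 4@2: h1:7  h2:9  h3:4  h4:4  h5:7  h6:2  h7:0  h8:0  h9:0  h10:0 → peak 9
Task 4@3: h1:7  h2:7  h3:4  h4:4  h5:7  h6:4  h7:0  h8:0  h9:0  h10:0 → peak 7
Task 4@4: h1:7  h2:7  h3:2  h4:4  h5:7  h6:4  h7:2  h8:0  h9:0  h10:0 → peak 7
Task 4@5: h1:7  h2:7  h3:2  h4:2  h5:7  h6:4  h7:2  h8:2  h9:0  h10:0 → peak 7
Task 4@6: h1:7  h2:7  h3:2  h4:2  h5:5  h6:4  h7:2  h8:2  h9:2  h10:0 → peak 7
Best is Task 4@3, peak 7.

7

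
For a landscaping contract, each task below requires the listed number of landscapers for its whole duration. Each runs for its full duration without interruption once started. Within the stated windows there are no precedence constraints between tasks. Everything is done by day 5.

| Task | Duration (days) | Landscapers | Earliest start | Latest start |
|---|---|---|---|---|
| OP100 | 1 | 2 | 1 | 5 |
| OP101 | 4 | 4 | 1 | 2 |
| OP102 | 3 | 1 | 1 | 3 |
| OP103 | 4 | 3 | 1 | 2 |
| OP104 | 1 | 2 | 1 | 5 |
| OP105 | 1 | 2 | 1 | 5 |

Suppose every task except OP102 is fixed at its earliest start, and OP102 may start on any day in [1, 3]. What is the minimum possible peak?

13

OP102@1: d1:14  d2:8  d3:8  d4:7  d5:0 → peak 14
OP102@2: d1:13  d2:8  d3:8  d4:8  d5:0 → peak 13
OP102@3: d1:13  d2:7  d3:8  d4:8  d5:1 → peak 13
Best is OP102@2, peak 13.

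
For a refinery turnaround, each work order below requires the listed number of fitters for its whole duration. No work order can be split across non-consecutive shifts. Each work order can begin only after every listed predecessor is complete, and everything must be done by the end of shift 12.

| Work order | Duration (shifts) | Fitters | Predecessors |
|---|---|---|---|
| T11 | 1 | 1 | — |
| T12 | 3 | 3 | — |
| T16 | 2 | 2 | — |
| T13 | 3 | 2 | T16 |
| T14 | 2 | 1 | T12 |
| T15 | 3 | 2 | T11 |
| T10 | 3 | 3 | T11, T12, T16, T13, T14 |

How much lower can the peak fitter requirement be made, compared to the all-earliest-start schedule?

3

Early-start peak: s1:6  s2:7  s3:7  s4:5  s5:3  s6:3  s7:3  s8:3  s9:0  s10:0  s11:0  s12:0 ⇒ 7.
Leveled (T11@1, T12@1, T16@4, T13@6, T14@4, T15@6, T10@9): s1:4  s2:3  s3:3  s4:3  s5:3  s6:4  s7:4  s8:4  s9:3  s10:3  s11:3  s12:0 ⇒ 4.
Reduction 7 − 4 = 3.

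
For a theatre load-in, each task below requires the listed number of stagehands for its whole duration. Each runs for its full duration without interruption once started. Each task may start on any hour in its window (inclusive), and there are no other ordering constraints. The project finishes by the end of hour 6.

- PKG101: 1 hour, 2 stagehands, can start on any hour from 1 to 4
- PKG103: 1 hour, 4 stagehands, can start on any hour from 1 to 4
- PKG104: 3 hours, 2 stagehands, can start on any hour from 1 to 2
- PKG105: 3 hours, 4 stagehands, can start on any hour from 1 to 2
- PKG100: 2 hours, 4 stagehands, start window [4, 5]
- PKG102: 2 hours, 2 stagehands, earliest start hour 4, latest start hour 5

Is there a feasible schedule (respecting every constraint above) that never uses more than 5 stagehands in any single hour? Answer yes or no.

Total stagehand-hours = 36; over 6 hours the average is 36/6 > 5, so some hour must exceed 5.

no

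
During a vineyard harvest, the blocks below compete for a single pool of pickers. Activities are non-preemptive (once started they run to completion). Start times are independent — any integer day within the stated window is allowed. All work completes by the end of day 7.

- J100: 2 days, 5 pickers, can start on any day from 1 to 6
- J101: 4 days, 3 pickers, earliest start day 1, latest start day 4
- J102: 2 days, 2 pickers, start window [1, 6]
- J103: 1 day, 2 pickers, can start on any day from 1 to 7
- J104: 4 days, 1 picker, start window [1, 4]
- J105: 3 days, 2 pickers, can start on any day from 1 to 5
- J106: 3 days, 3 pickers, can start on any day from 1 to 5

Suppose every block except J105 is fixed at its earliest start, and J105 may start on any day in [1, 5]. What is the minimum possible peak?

J105@1: d1:18  d2:16  d3:9  d4:4  d5:0  d6:0  d7:0 → peak 18
J105@2: d1:16  d2:16  d3:9  d4:6  d5:0  d6:0  d7:0 → peak 16
J105@3: d1:16  d2:14  d3:9  d4:6  d5:2  d6:0  d7:0 → peak 16
J105@4: d1:16  d2:14  d3:7  d4:6  d5:2  d6:2  d7:0 → peak 16
J105@5: d1:16  d2:14  d3:7  d4:4  d5:2  d6:2  d7:2 → peak 16
Best is J105@2, peak 16.

16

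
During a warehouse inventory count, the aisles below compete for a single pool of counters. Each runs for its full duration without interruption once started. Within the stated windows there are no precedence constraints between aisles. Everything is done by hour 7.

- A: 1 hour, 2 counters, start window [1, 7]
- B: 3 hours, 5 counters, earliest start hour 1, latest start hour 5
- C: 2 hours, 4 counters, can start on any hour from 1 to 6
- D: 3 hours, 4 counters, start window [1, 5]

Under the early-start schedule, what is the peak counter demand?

Early-start schedule: A@1, B@1, C@1, D@1.
Load per hour: hour 1: 15, hour 2: 13, hour 3: 9, hour 4: 0, hour 5: 0, hour 6: 0, hour 7: 0.
Peak is 15.

15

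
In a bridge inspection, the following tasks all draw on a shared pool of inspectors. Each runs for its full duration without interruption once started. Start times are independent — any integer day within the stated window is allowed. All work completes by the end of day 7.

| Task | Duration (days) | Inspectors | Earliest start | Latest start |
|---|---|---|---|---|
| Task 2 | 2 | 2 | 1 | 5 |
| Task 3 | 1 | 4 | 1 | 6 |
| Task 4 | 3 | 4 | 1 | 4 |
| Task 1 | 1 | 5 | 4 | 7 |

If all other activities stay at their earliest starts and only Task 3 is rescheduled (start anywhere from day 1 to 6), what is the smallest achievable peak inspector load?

Task 3@1: d1:10  d2:6  d3:4  d4:5  d5:0  d6:0  d7:0 → peak 10
Task 3@2: d1:6  d2:10  d3:4  d4:5  d5:0  d6:0  d7:0 → peak 10
Task 3@3: d1:6  d2:6  d3:8  d4:5  d5:0  d6:0  d7:0 → peak 8
Task 3@4: d1:6  d2:6  d3:4  d4:9  d5:0  d6:0  d7:0 → peak 9
Task 3@5: d1:6  d2:6  d3:4  d4:5  d5:4  d6:0  d7:0 → peak 6
Task 3@6: d1:6  d2:6  d3:4  d4:5  d5:0  d6:4  d7:0 → peak 6
Best is Task 3@5, peak 6.

6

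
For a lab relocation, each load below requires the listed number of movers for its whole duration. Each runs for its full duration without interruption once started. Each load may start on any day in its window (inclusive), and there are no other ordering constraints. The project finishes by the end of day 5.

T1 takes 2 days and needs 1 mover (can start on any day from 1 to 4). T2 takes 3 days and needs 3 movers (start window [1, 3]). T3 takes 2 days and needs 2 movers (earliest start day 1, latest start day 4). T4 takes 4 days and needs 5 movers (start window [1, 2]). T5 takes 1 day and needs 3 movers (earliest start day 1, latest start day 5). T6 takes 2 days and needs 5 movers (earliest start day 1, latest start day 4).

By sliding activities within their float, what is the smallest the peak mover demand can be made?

11

Early-start (T1@1, T2@1, T3@1, T4@1, T5@1, T6@1) gives peak 19: d1:19  d2:16  d3:8  d4:5  d5:0.
Shift T5→3, T6→4.
Schedule T1@1, T2@1, T3@1, T4@1, T5@3, T6@4: d1:11  d2:11  d3:11  d4:10  d5:5 — peak 11.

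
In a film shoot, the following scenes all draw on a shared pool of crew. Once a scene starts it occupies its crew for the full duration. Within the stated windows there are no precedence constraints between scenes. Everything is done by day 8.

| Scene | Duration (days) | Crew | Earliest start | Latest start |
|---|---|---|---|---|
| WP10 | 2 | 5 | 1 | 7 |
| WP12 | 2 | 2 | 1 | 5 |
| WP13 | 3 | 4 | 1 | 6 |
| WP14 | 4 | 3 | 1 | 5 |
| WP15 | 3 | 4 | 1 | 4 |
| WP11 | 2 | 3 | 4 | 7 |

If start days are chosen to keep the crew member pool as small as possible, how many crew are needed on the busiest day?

Early-start (WP10@1, WP12@1, WP13@1, WP14@1, WP15@1, WP11@4) gives peak 18: d1:18  d2:18  d3:11  d4:6  d5:3  d6:0  d7:0  d8:0.
Shift WP13→6, WP14→3, WP15→3, WP11→7.
Schedule WP10@1, WP12@1, WP13@6, WP14@3, WP15@3, WP11@7: d1:7  d2:7  d3:7  d4:7  d5:7  d6:7  d7:7  d8:7 — peak 7.
Total crew member-days = 56 over 8 days ⇒ peak ≥ ⌈56/8⌉ = 7, so 7 is optimal.

7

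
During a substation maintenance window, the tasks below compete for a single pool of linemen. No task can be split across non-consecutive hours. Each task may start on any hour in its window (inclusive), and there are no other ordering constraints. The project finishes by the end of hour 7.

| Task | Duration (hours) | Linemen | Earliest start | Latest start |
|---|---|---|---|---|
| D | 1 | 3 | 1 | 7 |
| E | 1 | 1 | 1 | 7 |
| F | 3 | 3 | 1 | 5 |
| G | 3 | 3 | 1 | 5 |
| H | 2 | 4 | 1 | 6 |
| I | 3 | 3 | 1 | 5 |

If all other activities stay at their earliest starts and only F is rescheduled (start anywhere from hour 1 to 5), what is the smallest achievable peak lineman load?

14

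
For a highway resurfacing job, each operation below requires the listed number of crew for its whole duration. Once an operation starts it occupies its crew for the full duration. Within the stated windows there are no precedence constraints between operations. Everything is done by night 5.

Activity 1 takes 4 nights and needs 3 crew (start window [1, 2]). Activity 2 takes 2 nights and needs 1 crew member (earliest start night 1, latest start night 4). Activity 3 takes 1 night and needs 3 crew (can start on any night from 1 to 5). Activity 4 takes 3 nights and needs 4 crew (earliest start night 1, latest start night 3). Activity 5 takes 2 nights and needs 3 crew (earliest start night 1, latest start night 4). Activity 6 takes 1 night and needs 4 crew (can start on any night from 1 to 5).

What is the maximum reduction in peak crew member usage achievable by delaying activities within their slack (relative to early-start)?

Early-start peak: n1:18  n2:11  n3:7  n4:3  n5:0 ⇒ 18.
Leveled (Activity 1@1, Activity 2@1, Activity 3@4, Activity 4@1, Activity 5@4, Activity 6@5): n1:8  n2:8  n3:7  n4:9  n5:7 ⇒ 9.
Reduction 18 − 9 = 9.

9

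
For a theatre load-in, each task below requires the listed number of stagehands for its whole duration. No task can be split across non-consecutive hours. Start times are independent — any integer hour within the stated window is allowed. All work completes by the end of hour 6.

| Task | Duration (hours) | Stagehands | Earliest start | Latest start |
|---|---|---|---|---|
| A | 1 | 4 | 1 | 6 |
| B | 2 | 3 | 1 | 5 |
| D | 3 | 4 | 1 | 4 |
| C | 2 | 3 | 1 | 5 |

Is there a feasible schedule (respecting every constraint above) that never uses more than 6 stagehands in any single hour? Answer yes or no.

Schedule A@1, B@2, D@4, C@2: h1:4  h2:6  h3:6  h4:4  h5:4  h6:4 — peak 6 ≤ 6.

yes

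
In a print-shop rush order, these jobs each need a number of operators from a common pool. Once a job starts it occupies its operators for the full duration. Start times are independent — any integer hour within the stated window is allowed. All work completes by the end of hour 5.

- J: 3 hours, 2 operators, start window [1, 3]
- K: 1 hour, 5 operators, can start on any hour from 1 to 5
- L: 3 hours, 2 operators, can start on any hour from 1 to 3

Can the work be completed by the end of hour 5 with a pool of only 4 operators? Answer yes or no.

no

The minimum achievable peak is 5; 4 < 5, so no feasible schedule stays within the cap.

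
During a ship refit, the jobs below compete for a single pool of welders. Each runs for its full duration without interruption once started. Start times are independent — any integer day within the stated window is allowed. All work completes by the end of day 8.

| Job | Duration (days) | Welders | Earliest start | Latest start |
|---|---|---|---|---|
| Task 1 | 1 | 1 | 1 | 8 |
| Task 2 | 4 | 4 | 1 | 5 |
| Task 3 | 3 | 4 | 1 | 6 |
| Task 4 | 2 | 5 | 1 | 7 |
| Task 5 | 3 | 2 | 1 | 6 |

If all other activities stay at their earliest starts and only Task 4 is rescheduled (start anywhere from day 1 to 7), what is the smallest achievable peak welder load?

11

Task 4@1: d1:16  d2:15  d3:10  d4:4  d5:0  d6:0  d7:0  d8:0 → peak 16
Task 4@2: d1:11  d2:15  d3:15  d4:4  d5:0  d6:0  d7:0  d8:0 → peak 15
Task 4@3: d1:11  d2:10  d3:15  d4:9  d5:0  d6:0  d7:0  d8:0 → peak 15
Task 4@4: d1:11  d2:10  d3:10  d4:9  d5:5  d6:0  d7:0  d8:0 → peak 11
Task 4@5: d1:11  d2:10  d3:10  d4:4  d5:5  d6:5  d7:0  d8:0 → peak 11
Task 4@6: d1:11  d2:10  d3:10  d4:4  d5:0  d6:5  d7:5  d8:0 → peak 11
Task 4@7: d1:11  d2:10  d3:10  d4:4  d5:0  d6:0  d7:5  d8:5 → peak 11
Best is Task 4@4, peak 11.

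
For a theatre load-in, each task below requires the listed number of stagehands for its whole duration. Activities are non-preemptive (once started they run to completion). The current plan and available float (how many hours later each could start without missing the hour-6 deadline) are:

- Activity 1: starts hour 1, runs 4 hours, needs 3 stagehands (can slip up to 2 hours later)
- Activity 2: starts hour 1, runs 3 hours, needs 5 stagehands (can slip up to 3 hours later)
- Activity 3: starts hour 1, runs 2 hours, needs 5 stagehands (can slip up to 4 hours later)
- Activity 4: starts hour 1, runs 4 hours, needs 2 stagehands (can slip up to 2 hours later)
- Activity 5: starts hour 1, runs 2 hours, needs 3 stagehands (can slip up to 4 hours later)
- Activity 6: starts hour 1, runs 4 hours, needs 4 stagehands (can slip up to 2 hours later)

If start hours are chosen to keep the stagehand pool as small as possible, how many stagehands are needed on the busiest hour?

14

Early-start (Activity 1@1, Activity 2@1, Activity 3@1, Activity 4@1, Activity 5@1, Activity 6@1) gives peak 22: h1:22  h2:22  h3:14  h4:9  h5:0  h6:0.
Shift Activity 4→3, Activity 5→4, Activity 6→3.
Schedule Activity 1@1, Activity 2@1, Activity 3@1, Activity 4@3, Activity 5@4, Activity 6@3: h1:13  h2:13  h3:14  h4:12  h5:9  h6:6 — peak 14.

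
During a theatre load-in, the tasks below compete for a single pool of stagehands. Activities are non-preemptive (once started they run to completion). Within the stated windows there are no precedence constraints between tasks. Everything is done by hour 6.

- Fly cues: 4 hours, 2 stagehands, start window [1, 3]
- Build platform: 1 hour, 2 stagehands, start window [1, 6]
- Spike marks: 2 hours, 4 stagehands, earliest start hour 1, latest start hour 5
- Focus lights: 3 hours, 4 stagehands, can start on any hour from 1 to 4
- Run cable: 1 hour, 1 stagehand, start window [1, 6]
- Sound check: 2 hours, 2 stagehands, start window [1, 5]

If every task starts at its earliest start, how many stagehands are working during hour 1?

15

At early start, hour 1 has: Fly cues, Build platform, Spike marks, Focus lights, Run cable, Sound check.
Demand: 2 + 2 + 4 + 4 + 1 + 2 = 15.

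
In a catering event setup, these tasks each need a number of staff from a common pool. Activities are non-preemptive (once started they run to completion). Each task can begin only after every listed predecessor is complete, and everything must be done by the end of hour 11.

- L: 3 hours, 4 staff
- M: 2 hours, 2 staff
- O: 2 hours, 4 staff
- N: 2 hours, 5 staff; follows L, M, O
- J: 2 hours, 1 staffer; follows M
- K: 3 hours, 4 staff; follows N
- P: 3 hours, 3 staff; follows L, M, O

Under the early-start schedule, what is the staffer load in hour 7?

4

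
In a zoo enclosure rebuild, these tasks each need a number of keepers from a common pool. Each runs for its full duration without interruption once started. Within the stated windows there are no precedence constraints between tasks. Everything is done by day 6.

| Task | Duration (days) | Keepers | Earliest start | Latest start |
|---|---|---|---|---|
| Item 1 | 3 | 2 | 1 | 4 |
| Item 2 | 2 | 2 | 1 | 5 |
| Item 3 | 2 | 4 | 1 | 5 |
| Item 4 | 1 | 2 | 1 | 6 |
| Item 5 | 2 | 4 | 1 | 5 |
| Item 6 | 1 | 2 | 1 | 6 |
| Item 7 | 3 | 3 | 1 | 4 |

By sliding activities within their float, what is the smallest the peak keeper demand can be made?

Early-start (Item 1@1, Item 2@1, Item 3@1, Item 4@1, Item 5@1, Item 6@1, Item 7@1) gives peak 19: d1:19  d2:15  d3:5  d4:0  d5:0  d6:0.
Shift Item 3→3, Item 5→5, Item 6→2, Item 7→4.
Schedule Item 1@1, Item 2@1, Item 3@3, Item 4@1, Item 5@5, Item 6@2, Item 7@4: d1:6  d2:6  d3:6  d4:7  d5:7  d6:7 — peak 7.
Total keeper-days = 39 over 6 days ⇒ peak ≥ ⌈39/6⌉ = 7, so 7 is optimal.

7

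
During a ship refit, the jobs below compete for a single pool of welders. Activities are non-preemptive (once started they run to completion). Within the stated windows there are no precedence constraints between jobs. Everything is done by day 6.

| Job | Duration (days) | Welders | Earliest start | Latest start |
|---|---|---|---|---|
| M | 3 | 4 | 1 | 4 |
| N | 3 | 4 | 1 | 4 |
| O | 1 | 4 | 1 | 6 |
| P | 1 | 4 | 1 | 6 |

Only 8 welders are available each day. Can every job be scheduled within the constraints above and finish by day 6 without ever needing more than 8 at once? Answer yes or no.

yes

Schedule M@1, N@1, O@4, P@4: d1:8  d2:8  d3:8  d4:8  d5:0  d6:0 — peak 8 ≤ 8.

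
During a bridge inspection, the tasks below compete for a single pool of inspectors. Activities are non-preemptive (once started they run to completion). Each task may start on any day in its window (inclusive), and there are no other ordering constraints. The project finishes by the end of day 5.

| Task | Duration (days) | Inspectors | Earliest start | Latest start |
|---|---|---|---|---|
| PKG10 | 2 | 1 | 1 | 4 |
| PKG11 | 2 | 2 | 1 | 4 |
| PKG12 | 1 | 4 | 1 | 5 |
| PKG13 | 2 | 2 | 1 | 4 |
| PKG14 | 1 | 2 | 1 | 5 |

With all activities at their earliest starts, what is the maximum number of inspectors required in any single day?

Early-start schedule: PKG10@1, PKG11@1, PKG12@1, PKG13@1, PKG14@1.
Load per day: day 1: 11, day 2: 5, day 3: 0, day 4: 0, day 5: 0.
Peak is 11.

11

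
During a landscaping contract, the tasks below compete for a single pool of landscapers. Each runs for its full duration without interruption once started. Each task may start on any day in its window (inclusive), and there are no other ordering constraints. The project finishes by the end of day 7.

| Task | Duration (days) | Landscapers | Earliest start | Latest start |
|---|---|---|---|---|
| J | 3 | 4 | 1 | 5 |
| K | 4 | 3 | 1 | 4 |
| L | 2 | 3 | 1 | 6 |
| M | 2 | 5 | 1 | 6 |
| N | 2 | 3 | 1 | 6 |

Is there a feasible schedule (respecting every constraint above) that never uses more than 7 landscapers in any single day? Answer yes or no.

no

The minimum achievable peak is 8; 7 < 8, so no feasible schedule stays within the cap.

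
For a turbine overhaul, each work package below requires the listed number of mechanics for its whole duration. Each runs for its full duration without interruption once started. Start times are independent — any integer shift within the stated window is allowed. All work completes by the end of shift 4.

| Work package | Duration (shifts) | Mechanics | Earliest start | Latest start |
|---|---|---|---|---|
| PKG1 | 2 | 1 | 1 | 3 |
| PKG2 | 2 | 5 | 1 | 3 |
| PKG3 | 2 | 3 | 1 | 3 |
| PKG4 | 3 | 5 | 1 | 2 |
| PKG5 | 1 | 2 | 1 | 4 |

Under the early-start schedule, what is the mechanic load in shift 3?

At early start, shift 3 has: PKG4.
Demand: 5 = 5.

5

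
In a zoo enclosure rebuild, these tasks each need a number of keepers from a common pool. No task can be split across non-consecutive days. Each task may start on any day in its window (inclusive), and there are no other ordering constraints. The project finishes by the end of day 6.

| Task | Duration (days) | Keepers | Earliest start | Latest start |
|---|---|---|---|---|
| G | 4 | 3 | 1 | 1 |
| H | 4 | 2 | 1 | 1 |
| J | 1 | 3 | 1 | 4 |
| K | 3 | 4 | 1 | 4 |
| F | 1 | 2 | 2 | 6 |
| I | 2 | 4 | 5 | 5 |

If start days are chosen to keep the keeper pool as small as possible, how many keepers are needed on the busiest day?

9

Early-start (G@1, H@1, J@1, K@1, F@2, I@5) gives peak 12: d1:12  d2:11  d3:9  d4:5  d5:4  d6:4.
Shift K→2, F→5.
Schedule G@1, H@1, J@1, K@2, F@5, I@5: d1:8  d2:9  d3:9  d4:9  d5:6  d6:4 — peak 9.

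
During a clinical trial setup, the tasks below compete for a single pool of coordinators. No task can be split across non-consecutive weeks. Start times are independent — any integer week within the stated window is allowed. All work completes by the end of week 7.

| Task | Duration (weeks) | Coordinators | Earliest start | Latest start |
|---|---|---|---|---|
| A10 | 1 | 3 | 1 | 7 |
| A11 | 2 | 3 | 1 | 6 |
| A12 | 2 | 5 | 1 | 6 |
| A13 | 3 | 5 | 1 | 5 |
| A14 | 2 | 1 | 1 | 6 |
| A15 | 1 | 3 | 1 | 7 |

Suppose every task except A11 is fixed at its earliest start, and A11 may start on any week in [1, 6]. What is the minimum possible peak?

A11@1: w1:20  w2:14  w3:5  w4:0  w5:0  w6:0  w7:0 → peak 20
A11@2: w1:17  w2:14  w3:8  w4:0  w5:0  w6:0  w7:0 → peak 17
A11@3: w1:17  w2:11  w3:8  w4:3  w5:0  w6:0  w7:0 → peak 17
A11@4: w1:17  w2:11  w3:5  w4:3  w5:3  w6:0  w7:0 → peak 17
A11@5: w1:17  w2:11  w3:5  w4:0  w5:3  w6:3  w7:0 → peak 17
A11@6: w1:17  w2:11  w3:5  w4:0  w5:0  w6:3  w7:3 → peak 17
Best is A11@2, peak 17.

17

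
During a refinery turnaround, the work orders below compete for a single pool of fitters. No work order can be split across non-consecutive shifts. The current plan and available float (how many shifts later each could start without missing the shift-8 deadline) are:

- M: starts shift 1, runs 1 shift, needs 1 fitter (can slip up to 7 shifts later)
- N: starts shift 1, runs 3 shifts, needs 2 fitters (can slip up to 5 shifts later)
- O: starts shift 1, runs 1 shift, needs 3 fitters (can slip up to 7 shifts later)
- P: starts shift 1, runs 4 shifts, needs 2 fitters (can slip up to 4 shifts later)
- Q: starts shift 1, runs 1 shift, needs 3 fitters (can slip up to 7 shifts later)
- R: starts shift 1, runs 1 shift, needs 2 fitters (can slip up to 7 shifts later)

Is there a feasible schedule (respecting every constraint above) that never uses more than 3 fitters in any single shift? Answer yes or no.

The minimum achievable peak is 4; 3 < 4, so no feasible schedule stays within the cap.

no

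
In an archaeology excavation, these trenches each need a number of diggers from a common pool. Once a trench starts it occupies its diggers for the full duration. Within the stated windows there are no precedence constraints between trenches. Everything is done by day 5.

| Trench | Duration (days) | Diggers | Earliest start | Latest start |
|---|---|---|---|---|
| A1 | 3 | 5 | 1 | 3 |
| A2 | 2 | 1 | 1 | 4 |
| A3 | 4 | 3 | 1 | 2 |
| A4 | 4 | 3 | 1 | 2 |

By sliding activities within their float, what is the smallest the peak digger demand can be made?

Early-start (A1@1, A2@1, A3@1, A4@1) gives peak 12: d1:12  d2:12  d3:11  d4:6  d5:0.
Shift A2→4.
Schedule A1@1, A2@4, A3@1, A4@1: d1:11  d2:11  d3:11  d4:7  d5:1 — peak 11.

11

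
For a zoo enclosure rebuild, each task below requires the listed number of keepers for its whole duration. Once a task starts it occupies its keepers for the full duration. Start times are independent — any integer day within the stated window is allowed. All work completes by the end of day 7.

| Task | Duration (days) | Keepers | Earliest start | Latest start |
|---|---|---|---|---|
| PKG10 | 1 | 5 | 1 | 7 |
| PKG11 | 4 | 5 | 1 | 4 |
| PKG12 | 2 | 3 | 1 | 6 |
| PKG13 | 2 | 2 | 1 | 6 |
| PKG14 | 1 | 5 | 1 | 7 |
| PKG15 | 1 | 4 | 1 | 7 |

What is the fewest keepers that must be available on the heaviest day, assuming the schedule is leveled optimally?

Early-start (PKG10@1, PKG11@1, PKG12@1, PKG13@1, PKG14@1, PKG15@1) gives peak 24: d1:24  d2:10  d3:5  d4:5  d5:0  d6:0  d7:0.
Shift PKG11→2, PKG13→3, PKG14→6, PKG15→7.
Schedule PKG10@1, PKG11@2, PKG12@1, PKG13@3, PKG14@6, PKG15@7: d1:8  d2:8  d3:7  d4:7  d5:5  d6:5  d7:4 — peak 8.

8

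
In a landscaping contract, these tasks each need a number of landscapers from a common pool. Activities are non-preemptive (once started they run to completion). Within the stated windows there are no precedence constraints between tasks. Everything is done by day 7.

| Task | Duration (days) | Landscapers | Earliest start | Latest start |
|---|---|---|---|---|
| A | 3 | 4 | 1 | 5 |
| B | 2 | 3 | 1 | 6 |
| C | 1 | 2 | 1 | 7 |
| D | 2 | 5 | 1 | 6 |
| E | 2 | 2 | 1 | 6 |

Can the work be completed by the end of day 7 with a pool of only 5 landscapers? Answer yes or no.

no

The minimum achievable peak is 6; 5 < 6, so no feasible schedule stays within the cap.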